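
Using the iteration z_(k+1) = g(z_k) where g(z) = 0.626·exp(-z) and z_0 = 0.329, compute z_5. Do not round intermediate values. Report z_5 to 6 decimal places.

0.414911

z_1 = g(0.329000) = 0.450497
z_2 = g(0.450497) = 0.398957
z_3 = g(0.398957) = 0.420058
z_4 = g(0.420058) = 0.411287
z_5 = g(0.411287) = 0.414911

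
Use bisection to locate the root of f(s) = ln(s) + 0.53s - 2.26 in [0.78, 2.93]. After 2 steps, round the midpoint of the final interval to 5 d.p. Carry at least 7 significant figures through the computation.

2.66125

f(0.780000) = -2.095061, f(2.930000) = 0.367902 (opposite signs)
step 1: m = 1.855000, f(m) = -0.658965 < 0 → root in [1.855000, 2.930000]
step 2: m = 2.392500, f(m) = -0.119636 < 0 → root in [2.392500, 2.930000]
Midpoint of [2.392500, 2.930000] = 2.661250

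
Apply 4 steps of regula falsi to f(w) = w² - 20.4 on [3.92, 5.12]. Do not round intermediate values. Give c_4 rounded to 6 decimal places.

f(3.920000) = -5.033600, f(5.120000) = 5.814400
step 1: c = 4.476814, f(c) = -0.358135 < 0 → new bracket [4.476814, 5.120000]
step 2: c = 4.514132, f(c) = -0.022610 < 0 → new bracket [4.514132, 5.120000]
step 3: c = 4.516479, f(c) = -0.001416 < 0 → new bracket [4.516479, 5.120000]
step 4: c = 4.516626, f(c) = -0.000089 < 0 → new bracket [4.516626, 5.120000]

4.516626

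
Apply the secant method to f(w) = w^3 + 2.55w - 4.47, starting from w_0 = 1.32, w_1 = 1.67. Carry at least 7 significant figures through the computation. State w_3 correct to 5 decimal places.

1.16173

f(w_0) = 1.195968, f(w_1) = 4.445963
w_2 = 1.670000 - (4.445963)·(1.670000 - 1.320000)/(4.445963 - (1.195968)) = 1.191203; f(w_2) = 0.257844
w_3 = 1.191203 - (0.257844)·(1.191203 - 1.670000)/(0.257844 - (4.445963)) = 1.161726; f(w_3) = 0.060274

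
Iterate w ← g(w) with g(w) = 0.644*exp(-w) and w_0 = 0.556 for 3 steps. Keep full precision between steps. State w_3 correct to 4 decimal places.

w_1 = g(0.556000) = 0.369333
w_2 = g(0.369333) = 0.445130
w_3 = g(0.445130) = 0.412637

0.4126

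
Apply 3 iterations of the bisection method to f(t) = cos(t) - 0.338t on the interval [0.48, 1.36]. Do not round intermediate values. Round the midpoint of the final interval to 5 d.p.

f(0.480000) = 0.724755, f(1.360000) = -0.250441 (opposite signs)
step 1: m = 0.920000, f(m) = 0.294860 > 0 → root in [0.920000, 1.360000]
step 2: m = 1.140000, f(m) = 0.032275 > 0 → root in [1.140000, 1.360000]
step 3: m = 1.250000, f(m) = -0.107178 < 0 → root in [1.140000, 1.250000]
Midpoint of [1.140000, 1.250000] = 1.195000

1.19500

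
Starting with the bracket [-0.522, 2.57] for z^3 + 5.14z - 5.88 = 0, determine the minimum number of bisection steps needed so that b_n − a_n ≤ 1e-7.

25

Initial width b − a = 2.57 − -0.522 = 3.092000.
After n steps the width is (b−a)/2^n; need (b−a)/2^n ≤ 1e-7.
So n ≥ log₂(3.092000/1e-7) = log₂(30920000.0000) ≈ 24.8820.
Hence n = 25.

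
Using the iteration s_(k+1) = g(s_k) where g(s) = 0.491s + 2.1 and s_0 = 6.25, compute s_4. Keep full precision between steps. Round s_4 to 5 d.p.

s_1 = g(6.250000) = 5.168750
s_2 = g(5.168750) = 4.637856
s_3 = g(4.637856) = 4.377187
s_4 = g(4.377187) = 4.249199

4.24920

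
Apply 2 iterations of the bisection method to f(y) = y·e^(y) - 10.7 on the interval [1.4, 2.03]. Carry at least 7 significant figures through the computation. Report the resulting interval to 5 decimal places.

[1.71500, 1.87250]

f(1.400000) = -5.022720, f(2.030000) = 4.756595 (opposite signs)
step 1: m = 1.715000, f(m) = -1.170301 < 0 → root in [1.715000, 2.030000]
step 2: m = 1.872500, f(m) = 1.479746 > 0 → root in [1.715000, 1.872500]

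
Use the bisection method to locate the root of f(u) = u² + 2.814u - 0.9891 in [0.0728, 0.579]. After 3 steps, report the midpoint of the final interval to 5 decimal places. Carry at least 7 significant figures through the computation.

f(0.072800) = -0.778941, f(0.579000) = 0.975447 (opposite signs)
step 1: m = 0.325900, f(m) = 0.034193 > 0 → root in [0.072800, 0.325900]
step 2: m = 0.199350, f(m) = -0.388389 < 0 → root in [0.199350, 0.325900]
step 3: m = 0.262625, f(m) = -0.181101 < 0 → root in [0.262625, 0.325900]
Midpoint of [0.262625, 0.325900] = 0.294262

0.29426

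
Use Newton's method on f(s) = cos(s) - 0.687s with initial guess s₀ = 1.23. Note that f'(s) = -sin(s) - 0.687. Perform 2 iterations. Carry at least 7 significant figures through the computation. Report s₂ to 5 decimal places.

s_0 = 1.230000: f = -0.510772, f' = -1.629489 → s_1 = 1.230000 - (-0.510772)/(-1.629489) = 0.916544
s_1 = 0.916544: f = -0.021100, f' = -1.480503 → s_2 = 0.916544 - (-0.021100)/(-1.480503) = 0.902292

0.90229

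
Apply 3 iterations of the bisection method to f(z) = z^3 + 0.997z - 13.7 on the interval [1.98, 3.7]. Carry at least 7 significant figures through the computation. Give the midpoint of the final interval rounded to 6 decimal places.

f(1.980000) = -3.963548, f(3.700000) = 40.641900 (opposite signs)
step 1: m = 2.840000, f(m) = 12.037784 > 0 → root in [1.980000, 2.840000]
step 2: m = 2.410000, f(m) = 2.700291 > 0 → root in [1.980000, 2.410000]
step 3: m = 2.195000, f(m) = -0.936020 < 0 → root in [2.195000, 2.410000]
Midpoint of [2.195000, 2.410000] = 2.302500

2.302500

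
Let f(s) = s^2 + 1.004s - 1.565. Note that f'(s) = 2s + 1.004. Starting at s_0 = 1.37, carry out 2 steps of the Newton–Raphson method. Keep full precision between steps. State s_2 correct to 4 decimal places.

0.8479

s_0 = 1.370000: f = 1.687380, f' = 3.744000 → s_1 = 1.370000 - (1.687380)/(3.744000) = 0.919311
s_1 = 0.919311: f = 0.203121, f' = 2.842622 → s_2 = 0.919311 - (0.203121)/(2.842622) = 0.847856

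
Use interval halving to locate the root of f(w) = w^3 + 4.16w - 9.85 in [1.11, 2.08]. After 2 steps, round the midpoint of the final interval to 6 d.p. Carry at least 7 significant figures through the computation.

f(1.110000) = -3.864769, f(2.080000) = 7.801712 (opposite signs)
step 1: m = 1.595000, f(m) = 0.842920 > 0 → root in [1.110000, 1.595000]
step 2: m = 1.352500, f(m) = -1.749531 < 0 → root in [1.352500, 1.595000]
Midpoint of [1.352500, 1.595000] = 1.473750

1.473750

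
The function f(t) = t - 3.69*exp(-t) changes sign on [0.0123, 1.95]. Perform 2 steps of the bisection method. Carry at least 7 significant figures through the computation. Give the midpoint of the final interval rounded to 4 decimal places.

f(0.012300) = -3.632591, f(1.950000) = 1.425009 (opposite signs)
step 1: m = 0.981150, f(m) = -0.402156 < 0 → root in [0.981150, 1.950000]
step 2: m = 1.465575, f(m) = 0.613387 > 0 → root in [0.981150, 1.465575]
Midpoint of [0.981150, 1.465575] = 1.223362

1.2234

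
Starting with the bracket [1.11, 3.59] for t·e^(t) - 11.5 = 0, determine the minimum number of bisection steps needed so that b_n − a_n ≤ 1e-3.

Initial width b − a = 3.59 − 1.11 = 2.480000.
After n steps the width is (b−a)/2^n; need (b−a)/2^n ≤ 1e-3.
So n ≥ log₂(2.480000/1e-3) = log₂(2480.0000) ≈ 11.2761.
Hence n = 12.

12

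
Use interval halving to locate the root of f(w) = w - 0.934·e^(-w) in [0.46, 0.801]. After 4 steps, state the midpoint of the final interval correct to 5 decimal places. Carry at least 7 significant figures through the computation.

f(0.460000) = -0.129619, f(0.801000) = 0.381746 (opposite signs)
step 1: m = 0.630500, f(m) = 0.133308 > 0 → root in [0.460000, 0.630500]
step 2: m = 0.545250, f(m) = 0.003813 > 0 → root in [0.460000, 0.545250]
step 3: m = 0.502625, f(m) = -0.062390 < 0 → root in [0.502625, 0.545250]
step 4: m = 0.523937, f(m) = -0.029163 < 0 → root in [0.523937, 0.545250]
Midpoint of [0.523937, 0.545250] = 0.534594

0.53459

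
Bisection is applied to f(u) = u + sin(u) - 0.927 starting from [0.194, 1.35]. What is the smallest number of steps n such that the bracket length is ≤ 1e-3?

11

Initial width b − a = 1.35 − 0.194 = 1.156000.
After n steps the width is (b−a)/2^n; need (b−a)/2^n ≤ 1e-3.
So n ≥ log₂(1.156000/1e-3) = log₂(1156.0000) ≈ 10.1749.
Hence n = 11.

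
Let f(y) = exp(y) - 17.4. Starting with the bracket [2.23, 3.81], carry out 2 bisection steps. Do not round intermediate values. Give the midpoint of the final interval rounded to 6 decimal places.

f(2.230000) = -8.100134, f(3.810000) = 27.750439 (opposite signs)
step 1: m = 3.020000, f(m) = 3.091292 > 0 → root in [2.230000, 3.020000]
step 2: m = 2.625000, f(m) = -3.595426 < 0 → root in [2.625000, 3.020000]
Midpoint of [2.625000, 3.020000] = 2.822500

2.822500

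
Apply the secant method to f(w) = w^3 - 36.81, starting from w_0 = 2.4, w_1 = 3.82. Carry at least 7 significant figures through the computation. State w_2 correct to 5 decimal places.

3.17865

f(w_0) = -22.986000, f(w_1) = 18.932968
w_2 = 3.820000 - (18.932968)·(3.820000 - 2.400000)/(18.932968 - (-22.986000)) = 3.178648; f(w_2) = -4.693567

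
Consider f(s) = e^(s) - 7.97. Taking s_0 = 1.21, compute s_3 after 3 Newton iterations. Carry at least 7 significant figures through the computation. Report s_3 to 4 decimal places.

f'(s) = e^(s)
s_0 = 1.210000: f = -4.616515, f' = 3.353485 → s_1 = 1.210000 - (-4.616515)/(3.353485) = 2.586632
s_1 = 2.586632: f = 5.314957, f' = 13.284957 → s_2 = 2.586632 - (5.314957)/(13.284957) = 2.186559
s_2 = 2.186559: f = 0.934520, f' = 8.904520 → s_3 = 2.186559 - (0.934520)/(8.904520) = 2.081610

2.0816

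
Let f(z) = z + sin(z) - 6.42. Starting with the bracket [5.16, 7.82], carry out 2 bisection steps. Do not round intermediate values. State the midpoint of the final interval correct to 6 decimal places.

f(5.160000) = -2.161484, f(7.820000) = 2.399423 (opposite signs)
step 1: m = 6.490000, f(m) = 0.275344 > 0 → root in [5.160000, 6.490000]
step 2: m = 5.825000, f(m) = -1.037321 < 0 → root in [5.825000, 6.490000]
Midpoint of [5.825000, 6.490000] = 6.157500

6.157500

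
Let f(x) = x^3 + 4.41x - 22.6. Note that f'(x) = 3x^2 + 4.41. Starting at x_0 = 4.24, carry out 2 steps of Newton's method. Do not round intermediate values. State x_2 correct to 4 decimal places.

x_0 = 4.240000: f = 72.323424, f' = 58.342800 → x_1 = 4.240000 - (72.323424)/(58.342800) = 3.000371
x_1 = 3.000371: f = 17.641656, f' = 31.416679 → x_2 = 3.000371 - (17.641656)/(31.416679) = 2.438833

2.4388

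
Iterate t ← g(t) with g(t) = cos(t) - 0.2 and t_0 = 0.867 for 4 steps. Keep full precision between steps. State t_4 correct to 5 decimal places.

t_1 = g(0.867000) = 0.447117
t_2 = g(0.447117) = 0.701698
t_3 = g(0.701698) = 0.563748
t_4 = g(0.563748) = 0.645259

0.64526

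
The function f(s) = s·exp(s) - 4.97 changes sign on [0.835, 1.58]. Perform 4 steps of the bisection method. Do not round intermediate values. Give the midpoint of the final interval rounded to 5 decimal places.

f(0.835000) = -3.045480, f(1.580000) = 2.700830 (opposite signs)
step 1: m = 1.207500, f(m) = -0.930778 < 0 → root in [1.207500, 1.580000]
step 2: m = 1.393750, f(m) = 0.646721 > 0 → root in [1.207500, 1.393750]
step 3: m = 1.300625, f(m) = -0.194637 < 0 → root in [1.300625, 1.393750]
step 4: m = 1.347187, f(m) = 0.212080 > 0 → root in [1.300625, 1.347187]
Midpoint of [1.300625, 1.347187] = 1.323906

1.32391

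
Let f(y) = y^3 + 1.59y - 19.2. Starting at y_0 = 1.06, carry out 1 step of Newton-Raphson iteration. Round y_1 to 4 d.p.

Newton update: y ← y − f(y)/f'(y).
f'(y) = 3y^2 + 1.59
y_0 = 1.060000: f = -16.323584, f' = 4.960800 → y_1 = 1.060000 - (-16.323584)/(4.960800) = 4.350514

4.3505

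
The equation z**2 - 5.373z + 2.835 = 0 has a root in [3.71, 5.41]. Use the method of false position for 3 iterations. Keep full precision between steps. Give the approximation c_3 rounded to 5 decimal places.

f(3.710000) = -3.334730, f(5.410000) = 3.035170
step 1: c = 4.599973, f(c) = -0.720902 < 0 → new bracket [4.599973, 5.410000]
step 2: c = 4.755442, f(c) = -0.101763 < 0 → new bracket [4.755442, 5.410000]
step 3: c = 4.776676, f(c) = -0.013448 < 0 → new bracket [4.776676, 5.410000]

4.77668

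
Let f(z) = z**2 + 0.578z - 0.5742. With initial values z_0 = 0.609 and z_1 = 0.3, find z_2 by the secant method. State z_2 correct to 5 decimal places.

0.50901

f(z_0) = 0.148683, f(z_1) = -0.310800
z_2 = 0.300000 - (-0.310800)·(0.300000 - 0.609000)/(-0.310800 - (0.148683)) = 0.509011; f(z_2) = -0.020899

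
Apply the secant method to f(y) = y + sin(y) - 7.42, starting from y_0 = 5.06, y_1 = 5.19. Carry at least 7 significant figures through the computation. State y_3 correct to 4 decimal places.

f(y_0) = -3.300189, f(y_1) = -3.118096
y_2 = 5.190000 - (-3.118096)·(5.190000 - 5.060000)/(-3.118096 - (-3.300189)) = 7.416066; f(y_2) = 0.901703
y_3 = 7.416066 - (0.901703)·(7.416066 - 5.190000)/(0.901703 - (-3.118096)) = 6.916725; f(y_3) = 0.088726

6.9167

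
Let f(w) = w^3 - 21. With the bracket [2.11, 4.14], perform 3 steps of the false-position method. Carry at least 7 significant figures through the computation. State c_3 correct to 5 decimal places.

2.72047

False-position update: c = (a·f(b) − b·f(a))/(f(b) − f(a)); replace the endpoint whose sign matches f(c).
f(2.110000) = -11.606069, f(4.140000) = 49.957944
step 1: c = 2.492696, f(c) = -5.511545 < 0 → new bracket [2.492696, 4.140000]
step 2: c = 2.656375, f(c) = -2.255741 < 0 → new bracket [2.656375, 4.140000]
step 3: c = 2.720471, f(c) = -0.865897 < 0 → new bracket [2.720471, 4.140000]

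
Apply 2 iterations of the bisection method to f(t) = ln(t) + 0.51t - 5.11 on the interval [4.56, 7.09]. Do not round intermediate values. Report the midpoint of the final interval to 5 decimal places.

f(4.560000) = -1.267077, f(7.090000) = 0.464585 (opposite signs)
step 1: m = 5.825000, f(m) = -0.377091 < 0 → root in [5.825000, 7.090000]
step 2: m = 6.457500, f(m) = 0.048567 > 0 → root in [5.825000, 6.457500]
Midpoint of [5.825000, 6.457500] = 6.141250

6.14125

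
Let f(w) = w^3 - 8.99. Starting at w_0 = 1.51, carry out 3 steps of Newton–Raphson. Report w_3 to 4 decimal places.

f'(w) = 3w^2
w_0 = 1.510000: f = -5.547049, f' = 6.840300 → w_1 = 1.510000 - (-5.547049)/(6.840300) = 2.320937
w_1 = 2.320937: f = 3.512296, f' = 16.160239 → w_2 = 2.320937 - (3.512296)/(16.160239) = 2.103595
w_2 = 2.103595: f = 0.318639, f' = 13.275332 → w_3 = 2.103595 - (0.318639)/(13.275332) = 2.079592

2.0796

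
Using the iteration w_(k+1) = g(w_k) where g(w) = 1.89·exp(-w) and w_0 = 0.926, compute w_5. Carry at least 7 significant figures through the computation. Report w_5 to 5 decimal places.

0.78992

w_1 = g(0.926000) = 0.748695
w_2 = g(0.748695) = 0.893938
w_3 = g(0.893938) = 0.773089
w_4 = g(0.773089) = 0.872396
w_5 = g(0.872396) = 0.789924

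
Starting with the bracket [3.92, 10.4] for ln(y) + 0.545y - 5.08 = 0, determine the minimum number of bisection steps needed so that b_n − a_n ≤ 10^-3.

13

Initial width b − a = 10.4 − 3.92 = 6.480000.
After n steps the width is (b−a)/2^n; need (b−a)/2^n ≤ 10^-3.
So n ≥ log₂(6.480000/10^-3) = log₂(6480.0000) ≈ 12.6618.
Hence n = 13.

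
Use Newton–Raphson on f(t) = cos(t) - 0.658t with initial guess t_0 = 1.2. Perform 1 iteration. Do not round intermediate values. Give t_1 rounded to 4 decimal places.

Newton update: t ← t − f(t)/f'(t).
f'(t) = -sin(t) - 0.658
t_0 = 1.200000: f = -0.427242, f' = -1.590039 → t_1 = 1.200000 - (-0.427242)/(-1.590039) = 0.931301

0.9313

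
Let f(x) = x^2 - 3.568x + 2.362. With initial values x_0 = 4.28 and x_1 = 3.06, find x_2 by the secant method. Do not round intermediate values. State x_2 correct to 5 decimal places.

2.84592

f(x_0) = 5.409360, f(x_1) = 0.807520
x_2 = 3.060000 - (0.807520)·(3.060000 - 4.280000)/(0.807520 - (5.409360)) = 2.845917; f(x_2) = 0.307012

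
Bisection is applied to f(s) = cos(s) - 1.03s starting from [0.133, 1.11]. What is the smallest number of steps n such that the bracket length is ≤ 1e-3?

10

Initial width b − a = 1.11 − 0.133 = 0.977000.
After n steps the width is (b−a)/2^n; need (b−a)/2^n ≤ 1e-3.
So n ≥ log₂(0.977000/1e-3) = log₂(977.0000) ≈ 9.9322.
Hence n = 10.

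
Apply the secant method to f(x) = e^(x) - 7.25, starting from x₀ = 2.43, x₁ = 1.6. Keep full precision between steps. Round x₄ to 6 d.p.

Secant update: x_(k+1) = x_k − f(x_k)·(x_k − x_(k-1))/(f(x_k) − f(x_(k-1))).
f(x_0) = 4.108882, f(x_1) = -2.296968
x_2 = 1.600000 - (-2.296968)·(1.600000 - 2.430000)/(-2.296968 - (4.108882)) = 1.897616; f(x_2) = -0.580026
x_3 = 1.897616 - (-0.580026)·(1.897616 - 1.600000)/(-0.580026 - (-2.296968)) = 1.998158; f(x_3) = 0.125459
x_4 = 1.998158 - (0.125459)·(1.998158 - 1.897616)/(0.125459 - (-0.580026)) = 1.980278; f(x_4) = -0.005241

1.980278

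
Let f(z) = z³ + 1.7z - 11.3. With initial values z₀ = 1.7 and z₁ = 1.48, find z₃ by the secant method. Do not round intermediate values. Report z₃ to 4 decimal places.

f(z_0) = -3.497000, f(z_1) = -5.542208
z_2 = 1.480000 - (-5.542208)·(1.480000 - 1.700000)/(-5.542208 - (-3.497000)) = 2.076167; f(z_2) = 1.178740
z_3 = 2.076167 - (1.178740)·(2.076167 - 1.480000)/(1.178740 - (-5.542208)) = 1.971610; f(z_3) = -0.284136

1.9716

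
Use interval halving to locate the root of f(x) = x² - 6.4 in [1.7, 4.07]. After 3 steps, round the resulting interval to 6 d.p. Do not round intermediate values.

f(1.700000) = -3.510000, f(4.070000) = 10.164900 (opposite signs)
step 1: m = 2.885000, f(m) = 1.923225 > 0 → root in [1.700000, 2.885000]
step 2: m = 2.292500, f(m) = -1.144444 < 0 → root in [2.292500, 2.885000]
step 3: m = 2.588750, f(m) = 0.301627 > 0 → root in [2.292500, 2.588750]

[2.292500, 2.588750]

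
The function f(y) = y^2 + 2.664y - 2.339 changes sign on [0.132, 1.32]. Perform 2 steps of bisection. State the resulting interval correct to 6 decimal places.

f(0.132000) = -1.969928, f(1.320000) = 2.919880 (opposite signs)
step 1: m = 0.726000, f(m) = 0.122140 > 0 → root in [0.132000, 0.726000]
step 2: m = 0.429000, f(m) = -1.012103 < 0 → root in [0.429000, 0.726000]

[0.429000, 0.726000]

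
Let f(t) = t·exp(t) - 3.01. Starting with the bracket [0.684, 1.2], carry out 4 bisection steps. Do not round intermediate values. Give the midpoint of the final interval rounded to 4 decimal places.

f(0.684000) = -1.654456, f(1.200000) = 0.974140 (opposite signs)
step 1: m = 0.942000, f(m) = -0.593670 < 0 → root in [0.942000, 1.200000]
step 2: m = 1.071000, f(m) = 0.115495 > 0 → root in [0.942000, 1.071000]
step 3: m = 1.006500, f(m) = -0.256208 < 0 → root in [1.006500, 1.071000]
step 4: m = 1.038750, f(m) = -0.074822 < 0 → root in [1.038750, 1.071000]
Midpoint of [1.038750, 1.071000] = 1.054875

1.0549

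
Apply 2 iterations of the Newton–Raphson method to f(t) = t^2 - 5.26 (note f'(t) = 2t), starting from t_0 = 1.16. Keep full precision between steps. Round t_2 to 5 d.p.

2.34732

Newton update: t ← t − f(t)/f'(t).
t_0 = 1.160000: f = -3.914400, f' = 2.320000 → t_1 = 1.160000 - (-3.914400)/(2.320000) = 2.847241
t_1 = 2.847241: f = 2.846783, f' = 5.694483 → t_2 = 2.847241 - (2.846783)/(5.694483) = 2.347322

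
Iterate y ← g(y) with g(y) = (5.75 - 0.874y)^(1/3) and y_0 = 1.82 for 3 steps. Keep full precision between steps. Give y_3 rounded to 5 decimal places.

1.62914

y_1 = g(1.820000) = 1.608203
y_2 = g(1.608203) = 1.631715
y_3 = g(1.631715) = 1.629138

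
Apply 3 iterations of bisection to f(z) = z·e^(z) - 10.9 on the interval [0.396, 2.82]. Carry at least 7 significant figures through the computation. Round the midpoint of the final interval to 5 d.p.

f(0.396000) = -10.311596, f(2.820000) = 36.410719 (opposite signs)
step 1: m = 1.608000, f(m) = -2.871553 < 0 → root in [1.608000, 2.820000]
step 2: m = 2.214000, f(m) = 9.363087 > 0 → root in [1.608000, 2.214000]
step 3: m = 1.911000, f(m) = 2.018064 > 0 → root in [1.608000, 1.911000]
Midpoint of [1.608000, 1.911000] = 1.759500

1.75950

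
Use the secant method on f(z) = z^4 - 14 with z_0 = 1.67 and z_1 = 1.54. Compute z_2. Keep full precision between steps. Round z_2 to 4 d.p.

f(z_0) = -6.222037, f(z_1) = -8.375513
z_2 = 1.540000 - (-8.375513)·(1.540000 - 1.670000)/(-8.375513 - (-6.222037)) = 2.045609; f(z_2) = 3.510169

2.0456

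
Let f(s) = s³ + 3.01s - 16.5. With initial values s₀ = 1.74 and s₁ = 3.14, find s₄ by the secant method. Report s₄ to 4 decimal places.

2.1576

f(s_0) = -5.994576, f(s_1) = 23.910544
s_2 = 3.140000 - (23.910544)·(3.140000 - 1.740000)/(23.910544 - (-5.994576)) = 2.020634; f(s_2) = -2.167714
s_3 = 2.020634 - (-2.167714)·(2.020634 - 3.140000)/(-2.167714 - (23.910544)) = 2.113680; f(s_3) = -0.694657
s_4 = 2.113680 - (-0.694657)·(2.113680 - 2.020634)/(-0.694657 - (-2.167714)) = 2.157558; f(s_4) = 0.037801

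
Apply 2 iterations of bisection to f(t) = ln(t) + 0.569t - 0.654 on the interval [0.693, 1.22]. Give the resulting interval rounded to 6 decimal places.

f(0.693000) = -0.626408, f(1.220000) = 0.239031 (opposite signs)
step 1: m = 0.956500, f(m) = -0.154226 < 0 → root in [0.956500, 1.220000]
step 2: m = 1.088250, f(m) = 0.049785 > 0 → root in [0.956500, 1.088250]

[0.956500, 1.088250]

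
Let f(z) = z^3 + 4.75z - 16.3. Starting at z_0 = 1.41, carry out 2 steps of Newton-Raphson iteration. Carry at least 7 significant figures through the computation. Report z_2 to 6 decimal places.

f'(z) = 3z^2 + 4.75
z_0 = 1.410000: f = -6.799279, f' = 10.714300 → z_1 = 1.410000 - (-6.799279)/(10.714300) = 2.044599
z_1 = 2.044599: f = 1.959048, f' = 17.291149 → z_2 = 2.044599 - (1.959048)/(17.291149) = 1.931301

1.931301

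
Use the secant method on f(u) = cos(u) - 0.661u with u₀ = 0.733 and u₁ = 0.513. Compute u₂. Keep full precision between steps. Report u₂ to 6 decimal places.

Secant update: u_(k+1) = u_k − f(u_k)·(u_k − u_(k-1))/(f(u_k) − f(u_(k-1))).
f(u_0) = 0.258657, f(u_1) = 0.532183
u_2 = 0.513000 - (0.532183)·(0.513000 - 0.733000)/(0.532183 - (0.258657)) = 0.941041; f(u_2) = -0.033082

0.941041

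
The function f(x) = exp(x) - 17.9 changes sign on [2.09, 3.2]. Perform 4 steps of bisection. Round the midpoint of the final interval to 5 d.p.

2.88781

f(2.090000) = -9.815085, f(3.200000) = 6.632530 (opposite signs)
step 1: m = 2.645000, f(m) = -3.816555 < 0 → root in [2.645000, 3.200000]
step 2: m = 2.922500, f(m) = 0.687699 > 0 → root in [2.645000, 2.922500]
step 3: m = 2.783750, f(m) = -1.720419 < 0 → root in [2.783750, 2.922500]
step 4: m = 2.853125, f(m) = -0.558109 < 0 → root in [2.853125, 2.922500]
Midpoint of [2.853125, 2.922500] = 2.887813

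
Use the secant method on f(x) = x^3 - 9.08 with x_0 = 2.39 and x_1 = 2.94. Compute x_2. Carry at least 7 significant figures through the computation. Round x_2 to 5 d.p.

2.17618

f(x_0) = 4.571919, f(x_1) = 16.332184
x_2 = 2.940000 - (16.332184)·(2.940000 - 2.390000)/(16.332184 - (4.571919)) = 2.176182; f(x_2) = 1.225894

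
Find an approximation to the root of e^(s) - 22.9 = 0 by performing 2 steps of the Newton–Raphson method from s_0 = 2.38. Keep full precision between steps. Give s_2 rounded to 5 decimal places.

f'(s) = e^(s)
s_0 = 2.380000: f = -12.095097, f' = 10.804903 → s_1 = 2.380000 - (-12.095097)/(10.804903) = 3.499408
s_1 = 3.499408: f = 10.195861, f' = 33.095861 → s_2 = 3.499408 - (10.195861)/(33.095861) = 3.191338

3.19134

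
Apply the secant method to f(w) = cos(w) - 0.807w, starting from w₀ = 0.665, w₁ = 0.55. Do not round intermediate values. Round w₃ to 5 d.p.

Secant update: w_(k+1) = w_k − f(w_k)·(w_k − w_(k-1))/(f(w_k) − f(w_(k-1))).
f(w_0) = 0.250262, f(w_1) = 0.408675
w_2 = 0.550000 - (0.408675)·(0.550000 - 0.665000)/(0.408675 - (0.250262)) = 0.846678; f(w_2) = -0.020794
w_3 = 0.846678 - (-0.020794)·(0.846678 - 0.550000)/(-0.020794 - (0.408675)) = 0.832314; f(w_3) = 0.001490

0.83231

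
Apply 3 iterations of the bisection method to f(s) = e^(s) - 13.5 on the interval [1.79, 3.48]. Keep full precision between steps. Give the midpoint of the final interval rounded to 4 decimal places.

2.5294

f(1.790000) = -7.510548, f(3.480000) = 18.959722 (opposite signs)
step 1: m = 2.635000, f(m) = 0.443312 > 0 → root in [1.790000, 2.635000]
step 2: m = 2.212500, f(m) = -4.361466 < 0 → root in [2.212500, 2.635000]
step 3: m = 2.423750, f(m) = -2.211890 < 0 → root in [2.423750, 2.635000]
Midpoint of [2.423750, 2.635000] = 2.529375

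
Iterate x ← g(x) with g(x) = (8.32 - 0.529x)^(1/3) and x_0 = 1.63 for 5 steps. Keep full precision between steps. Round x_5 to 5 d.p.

x_1 = g(1.630000) = 1.953750
x_2 = g(1.953750) = 1.938678
x_3 = g(1.938678) = 1.939385
x_4 = g(1.939385) = 1.939352
x_5 = g(1.939352) = 1.939353

1.93935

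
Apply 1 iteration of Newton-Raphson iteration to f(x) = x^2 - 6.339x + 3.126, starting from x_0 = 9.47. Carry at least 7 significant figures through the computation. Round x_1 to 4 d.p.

f'(x) = 2x - 6.339
x_0 = 9.470000: f = 32.776570, f' = 12.601000 → x_1 = 9.470000 - (32.776570)/(12.601000) = 6.868891

6.8689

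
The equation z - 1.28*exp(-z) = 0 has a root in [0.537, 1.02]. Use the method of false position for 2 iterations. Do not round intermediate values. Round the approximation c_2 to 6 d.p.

False-position update: c = (a·f(b) − b·f(a))/(f(b) − f(a)); replace the endpoint whose sign matches f(c).
f(0.537000) = -0.211159, f(1.020000) = 0.558438
step 1: c = 0.669524, f(c) = 0.014224 > 0 → new bracket [0.537000, 0.669524]
step 2: c = 0.661160, f(c) = 0.000357 > 0 → new bracket [0.537000, 0.661160]

0.661160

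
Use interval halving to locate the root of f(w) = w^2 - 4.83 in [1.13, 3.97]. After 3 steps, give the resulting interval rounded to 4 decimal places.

f(1.130000) = -3.553100, f(3.970000) = 10.930900 (opposite signs)
step 1: m = 2.550000, f(m) = 1.672500 > 0 → root in [1.130000, 2.550000]
step 2: m = 1.840000, f(m) = -1.444400 < 0 → root in [1.840000, 2.550000]
step 3: m = 2.195000, f(m) = -0.011975 < 0 → root in [2.195000, 2.550000]

[2.1950, 2.5500]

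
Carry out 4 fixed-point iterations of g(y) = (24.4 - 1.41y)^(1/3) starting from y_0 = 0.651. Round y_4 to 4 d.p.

2.7385

y_1 = g(0.651000) = 2.863599
y_2 = g(2.863599) = 2.730711
y_3 = g(2.730711) = 2.739062
y_4 = g(2.739062) = 2.738538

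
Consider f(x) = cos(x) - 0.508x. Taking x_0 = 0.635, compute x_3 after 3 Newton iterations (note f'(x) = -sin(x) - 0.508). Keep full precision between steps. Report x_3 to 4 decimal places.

x_0 = 0.635000: f = 0.482492, f' = -1.101178 → x_1 = 0.635000 - (0.482492)/(-1.101178) = 1.073160
x_1 = 1.073160: f = -0.067815, f' = -1.386713 → x_2 = 1.073160 - (-0.067815)/(-1.386713) = 1.024256
x_2 = 1.024256: f = -0.000588, f' = -1.362328 → x_3 = 1.024256 - (-0.000588)/(-1.362328) = 1.023825

1.0238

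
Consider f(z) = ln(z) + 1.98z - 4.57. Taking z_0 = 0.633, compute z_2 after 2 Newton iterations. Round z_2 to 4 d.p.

1.9619

f'(z) = 1/z + 1.98
z_0 = 0.633000: f = -3.773945, f' = 3.559779 → z_1 = 0.633000 - (-3.773945)/(3.559779) = 1.693163
z_1 = 1.693163: f = -0.690940, f' = 2.570611 → z_2 = 1.693163 - (-0.690940)/(2.570611) = 1.961947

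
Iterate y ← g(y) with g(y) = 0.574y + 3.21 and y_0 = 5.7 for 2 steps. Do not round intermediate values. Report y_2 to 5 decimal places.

y_1 = g(5.700000) = 6.481800
y_2 = g(6.481800) = 6.930553

6.93055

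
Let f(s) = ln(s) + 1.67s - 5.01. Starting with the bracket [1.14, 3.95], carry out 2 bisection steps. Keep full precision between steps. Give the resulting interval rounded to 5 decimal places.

f(1.140000) = -2.975172, f(3.950000) = 2.960216 (opposite signs)
step 1: m = 2.545000, f(m) = 0.174281 > 0 → root in [1.140000, 2.545000]
step 2: m = 1.842500, f(m) = -1.321902 < 0 → root in [1.842500, 2.545000]

[1.84250, 2.54500]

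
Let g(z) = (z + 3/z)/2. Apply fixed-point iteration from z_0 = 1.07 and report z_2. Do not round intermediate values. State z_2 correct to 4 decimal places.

z_1 = g(1.070000) = 1.936869
z_2 = g(1.936869) = 1.742880

1.7429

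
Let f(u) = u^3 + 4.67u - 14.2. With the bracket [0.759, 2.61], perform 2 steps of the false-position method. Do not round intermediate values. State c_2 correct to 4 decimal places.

1.7127

f(0.759000) = -10.218225, f(2.610000) = 15.768281
step 1: c = 1.486837, f(c) = -3.969547 < 0 → new bracket [1.486837, 2.610000]
step 2: c = 1.712720, f(c) = -1.177485 < 0 → new bracket [1.712720, 2.610000]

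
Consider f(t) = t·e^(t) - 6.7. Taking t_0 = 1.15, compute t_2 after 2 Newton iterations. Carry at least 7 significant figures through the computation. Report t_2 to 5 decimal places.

f'(t) = (t + 1)·e^(t)
t_0 = 1.150000: f = -3.068078, f' = 6.790115 → t_1 = 1.150000 - (-3.068078)/(6.790115) = 1.601845
t_1 = 1.601845: f = 1.248640, f' = 12.910818 → t_2 = 1.601845 - (1.248640)/(12.910818) = 1.505132

1.50513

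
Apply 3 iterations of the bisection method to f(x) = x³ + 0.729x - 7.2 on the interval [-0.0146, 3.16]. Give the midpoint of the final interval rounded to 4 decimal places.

f(-0.014600) = -7.210647, f(3.160000) = 26.658136 (opposite signs)
step 1: m = 1.572700, f(m) = -2.163609 < 0 → root in [1.572700, 3.160000]
step 2: m = 2.366350, f(m) = 7.775712 > 0 → root in [1.572700, 2.366350]
step 3: m = 1.969525, f(m) = 1.875628 > 0 → root in [1.572700, 1.969525]
Midpoint of [1.572700, 1.969525] = 1.771113

1.7711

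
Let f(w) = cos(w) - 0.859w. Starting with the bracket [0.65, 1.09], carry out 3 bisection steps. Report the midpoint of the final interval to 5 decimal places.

0.78750

f(0.650000) = 0.237734, f(1.090000) = -0.473825 (opposite signs)
step 1: m = 0.870000, f(m) = -0.102503 < 0 → root in [0.650000, 0.870000]
step 2: m = 0.760000, f(m) = 0.071996 > 0 → root in [0.760000, 0.870000]
step 3: m = 0.815000, f(m) = -0.014217 < 0 → root in [0.760000, 0.815000]
Midpoint of [0.760000, 0.815000] = 0.787500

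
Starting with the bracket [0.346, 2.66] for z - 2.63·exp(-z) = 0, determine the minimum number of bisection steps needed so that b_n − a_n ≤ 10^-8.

Initial width b − a = 2.66 − 0.346 = 2.314000.
After n steps the width is (b−a)/2^n; need (b−a)/2^n ≤ 10^-8.
So n ≥ log₂(2.314000/10^-8) = log₂(231400000.0000) ≈ 27.7858.
Hence n = 28.

28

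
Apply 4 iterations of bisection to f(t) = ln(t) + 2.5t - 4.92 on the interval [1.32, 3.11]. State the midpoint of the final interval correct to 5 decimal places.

1.71156

f(1.320000) = -1.342368, f(3.110000) = 3.989623 (opposite signs)
step 1: m = 2.215000, f(m) = 1.412752 > 0 → root in [1.320000, 2.215000]
step 2: m = 1.767500, f(m) = 0.068316 > 0 → root in [1.320000, 1.767500]
step 3: m = 1.543750, f(m) = -0.626410 < 0 → root in [1.543750, 1.767500]
step 4: m = 1.655625, f(m) = -0.276759 < 0 → root in [1.655625, 1.767500]
Midpoint of [1.655625, 1.767500] = 1.711563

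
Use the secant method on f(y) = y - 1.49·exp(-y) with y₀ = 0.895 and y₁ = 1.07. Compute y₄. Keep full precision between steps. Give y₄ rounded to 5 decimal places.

f(y_0) = 0.286175, f(y_1) = 0.558917
y_2 = 1.070000 - (0.558917)·(1.070000 - 0.895000)/(0.558917 - (0.286175)) = 0.711382; f(y_2) = -0.020157
y_3 = 0.711382 - (-0.020157)·(0.711382 - 1.070000)/(-0.020157 - (0.558917)) = 0.723865; f(y_3) = 0.001401
y_4 = 0.723865 - (0.001401)·(0.723865 - 0.711382)/(0.001401 - (-0.020157)) = 0.723053; f(y_4) = 0.000003

0.72305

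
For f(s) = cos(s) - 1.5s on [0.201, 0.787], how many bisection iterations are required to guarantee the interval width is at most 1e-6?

Initial width b − a = 0.787 − 0.201 = 0.586000.
After n steps the width is (b−a)/2^n; need (b−a)/2^n ≤ 1e-6.
So n ≥ log₂(0.586000/1e-6) = log₂(586000.0000) ≈ 19.1605.
Hence n = 20.

20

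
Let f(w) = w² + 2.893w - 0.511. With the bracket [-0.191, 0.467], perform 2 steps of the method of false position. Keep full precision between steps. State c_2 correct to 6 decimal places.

0.164083

f(-0.191000) = -1.027082, f(0.467000) = 1.058120
step 1: c = 0.133103, f(c) = -0.108217 < 0 → new bracket [0.133103, 0.467000]
step 2: c = 0.164083, f(c) = -0.009384 < 0 → new bracket [0.164083, 0.467000]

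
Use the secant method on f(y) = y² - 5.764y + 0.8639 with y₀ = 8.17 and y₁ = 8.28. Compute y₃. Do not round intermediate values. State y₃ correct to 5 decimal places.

5.80484

f(y_0) = 20.520920, f(y_1) = 21.696380
y_2 = 8.280000 - (21.696380)·(8.280000 - 8.170000)/(21.696380 - (20.520920)) = 6.249644; f(y_2) = 3.899005
y_3 = 6.249644 - (3.899005)·(6.249644 - 8.280000)/(3.899005 - (21.696380)) = 5.804839; f(y_3) = 1.100965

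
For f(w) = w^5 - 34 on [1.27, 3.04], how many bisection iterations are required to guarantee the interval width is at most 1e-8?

Initial width b − a = 3.04 − 1.27 = 1.770000.
After n steps the width is (b−a)/2^n; need (b−a)/2^n ≤ 1e-8.
So n ≥ log₂(1.770000/1e-8) = log₂(177000000.0000) ≈ 27.3992.
Hence n = 28.

28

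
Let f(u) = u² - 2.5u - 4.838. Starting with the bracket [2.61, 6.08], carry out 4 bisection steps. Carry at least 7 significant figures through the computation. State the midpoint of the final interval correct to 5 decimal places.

3.80281

f(2.610000) = -4.550900, f(6.080000) = 16.928400 (opposite signs)
step 1: m = 4.345000, f(m) = 3.178525 > 0 → root in [2.610000, 4.345000]
step 2: m = 3.477500, f(m) = -1.438744 < 0 → root in [3.477500, 4.345000]
step 3: m = 3.911250, f(m) = 0.681752 > 0 → root in [3.477500, 3.911250]
step 4: m = 3.694375, f(m) = -0.425531 < 0 → root in [3.694375, 3.911250]
Midpoint of [3.694375, 3.911250] = 3.802812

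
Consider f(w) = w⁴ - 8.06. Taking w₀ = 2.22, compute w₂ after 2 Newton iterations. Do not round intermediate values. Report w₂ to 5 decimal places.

1.70555

f'(w) = 4w³
w_0 = 2.220000: f = 16.229127, f' = 43.764192 → w_1 = 2.220000 - (16.229127)/(43.764192) = 1.849169
w_1 = 1.849169: f = 3.632470, f' = 25.292379 → w_2 = 1.849169 - (3.632470)/(25.292379) = 1.705550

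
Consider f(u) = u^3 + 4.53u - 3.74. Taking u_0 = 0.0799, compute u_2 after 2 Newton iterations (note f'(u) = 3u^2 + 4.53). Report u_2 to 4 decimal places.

0.7398

Newton update: u ← u − f(u)/f'(u).
u_0 = 0.079900: f = -3.377543, f' = 4.549152 → u_1 = 0.079900 - (-3.377543)/(4.549152) = 0.822355
u_1 = 0.822355: f = 0.541404, f' = 6.558806 → u_2 = 0.822355 - (0.541404)/(6.558806) = 0.739809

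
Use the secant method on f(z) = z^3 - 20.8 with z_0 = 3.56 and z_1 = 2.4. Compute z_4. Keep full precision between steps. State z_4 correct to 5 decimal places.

2.74970

f(z_0) = 24.318016, f(z_1) = -6.976000
z_2 = 2.400000 - (-6.976000)·(2.400000 - 3.560000)/(-6.976000 - (24.318016)) = 2.658585; f(z_2) = -2.008926
z_3 = 2.658585 - (-2.008926)·(2.658585 - 2.400000)/(-2.008926 - (-6.976000)) = 2.763169; f(z_3) = 0.297084
z_4 = 2.763169 - (0.297084)·(2.763169 - 2.658585)/(0.297084 - (-2.008926)) = 2.749696; f(z_4) = -0.010031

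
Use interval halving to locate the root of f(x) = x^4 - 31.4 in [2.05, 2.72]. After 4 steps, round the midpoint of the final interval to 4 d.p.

2.3641

f(2.050000) = -13.738994, f(2.720000) = 23.336323 (opposite signs)
step 1: m = 2.385000, f(m) = 0.955904 > 0 → root in [2.050000, 2.385000]
step 2: m = 2.217500, f(m) = -7.220099 < 0 → root in [2.217500, 2.385000]
step 3: m = 2.301250, f(m) = -3.355015 < 0 → root in [2.301250, 2.385000]
step 4: m = 2.343125, f(m) = -1.257322 < 0 → root in [2.343125, 2.385000]
Midpoint of [2.343125, 2.385000] = 2.364062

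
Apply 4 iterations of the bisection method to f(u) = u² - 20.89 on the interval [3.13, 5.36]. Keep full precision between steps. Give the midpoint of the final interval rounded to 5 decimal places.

f(3.130000) = -11.093100, f(5.360000) = 7.839600 (opposite signs)
step 1: m = 4.245000, f(m) = -2.869975 < 0 → root in [4.245000, 5.360000]
step 2: m = 4.802500, f(m) = 2.174006 > 0 → root in [4.245000, 4.802500]
step 3: m = 4.523750, f(m) = -0.425686 < 0 → root in [4.523750, 4.802500]
step 4: m = 4.663125, f(m) = 0.854735 > 0 → root in [4.523750, 4.663125]
Midpoint of [4.523750, 4.663125] = 4.593438

4.59344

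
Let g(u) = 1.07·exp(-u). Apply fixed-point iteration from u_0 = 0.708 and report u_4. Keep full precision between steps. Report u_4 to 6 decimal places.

0.605750

u_1 = g(0.708000) = 0.527112
u_2 = g(0.527112) = 0.631629
u_3 = g(0.631629) = 0.568946
u_4 = g(0.568946) = 0.605750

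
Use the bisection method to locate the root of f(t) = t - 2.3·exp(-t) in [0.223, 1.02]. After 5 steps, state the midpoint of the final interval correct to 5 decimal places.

0.90792

f(0.223000) = -1.617264, f(1.020000) = 0.190632 (opposite signs)
step 1: m = 0.621500, f(m) = -0.613918 < 0 → root in [0.621500, 1.020000]
step 2: m = 0.820750, f(m) = -0.191483 < 0 → root in [0.820750, 1.020000]
step 3: m = 0.920375, f(m) = 0.004125 > 0 → root in [0.820750, 0.920375]
step 4: m = 0.870563, f(m) = -0.092484 < 0 → root in [0.870563, 0.920375]
step 5: m = 0.895469, f(m) = -0.043888 < 0 → root in [0.895469, 0.920375]
Midpoint of [0.895469, 0.920375] = 0.907922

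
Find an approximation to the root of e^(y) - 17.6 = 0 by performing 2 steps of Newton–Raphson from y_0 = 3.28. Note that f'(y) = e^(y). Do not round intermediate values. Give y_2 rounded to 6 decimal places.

2.870596

y_0 = 3.280000: f = 8.975773, f' = 26.575773 → y_1 = 3.280000 - (8.975773)/(26.575773) = 2.942257
y_1 = 2.942257: f = 1.358594, f' = 18.958594 → y_2 = 2.942257 - (1.358594)/(18.958594) = 2.870596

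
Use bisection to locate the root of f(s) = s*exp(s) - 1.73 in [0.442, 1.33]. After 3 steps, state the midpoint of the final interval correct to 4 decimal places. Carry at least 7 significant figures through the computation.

0.8305

f(0.442000) = -1.042329, f(1.330000) = 3.298788 (opposite signs)
step 1: m = 0.886000, f(m) = 0.418912 > 0 → root in [0.442000, 0.886000]
step 2: m = 0.664000, f(m) = -0.440149 < 0 → root in [0.664000, 0.886000]
step 3: m = 0.775000, f(m) = -0.047791 < 0 → root in [0.775000, 0.886000]
Midpoint of [0.775000, 0.886000] = 0.830500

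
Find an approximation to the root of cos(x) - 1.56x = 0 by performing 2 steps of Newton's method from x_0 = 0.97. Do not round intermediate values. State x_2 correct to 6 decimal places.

0.547497

f'(x) = -sin(x) - 1.56
x_0 = 0.970000: f = -0.947900, f' = -2.384886 → x_1 = 0.970000 - (-0.947900)/(-2.384886) = 0.572538
x_1 = 0.572538: f = -0.052631, f' = -2.101767 → x_2 = 0.572538 - (-0.052631)/(-2.101767) = 0.547497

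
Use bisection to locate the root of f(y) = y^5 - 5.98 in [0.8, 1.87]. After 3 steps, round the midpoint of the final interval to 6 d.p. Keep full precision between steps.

f(0.800000) = -5.652320, f(1.870000) = 16.886939 (opposite signs)
step 1: m = 1.335000, f(m) = -1.739605 < 0 → root in [1.335000, 1.870000]
step 2: m = 1.602500, f(m) = 4.587936 > 0 → root in [1.335000, 1.602500]
step 3: m = 1.468750, f(m) = 0.855014 > 0 → root in [1.335000, 1.468750]
Midpoint of [1.335000, 1.468750] = 1.401875

1.401875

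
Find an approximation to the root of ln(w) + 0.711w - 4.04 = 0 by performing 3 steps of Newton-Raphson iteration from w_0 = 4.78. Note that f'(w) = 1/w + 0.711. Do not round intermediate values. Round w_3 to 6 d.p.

3.803284

Newton update: w ← w − f(w)/f'(w).
w_0 = 4.780000: f = 0.923021, f' = 0.920205 → w_1 = 4.780000 - (0.923021)/(0.920205) = 3.776940
w_1 = 3.776940: f = -0.025681, f' = 0.975765 → w_2 = 3.776940 - (-0.025681)/(0.975765) = 3.803259
w_2 = 3.803259: f = -0.000024, f' = 0.973932 → w_3 = 3.803259 - (-0.000024)/(0.973932) = 3.803284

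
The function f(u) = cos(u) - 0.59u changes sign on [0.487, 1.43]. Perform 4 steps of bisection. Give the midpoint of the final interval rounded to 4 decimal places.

f(0.487000) = 0.596411, f(1.430000) = -0.703368 (opposite signs)
step 1: m = 0.958500, f(m) = 0.009233 > 0 → root in [0.958500, 1.430000]
step 2: m = 1.194250, f(m) = -0.336897 < 0 → root in [0.958500, 1.194250]
step 3: m = 1.076375, f(m) = -0.160539 < 0 → root in [0.958500, 1.076375]
step 4: m = 1.017437, f(m) = -0.074740 < 0 → root in [0.958500, 1.017437]
Midpoint of [0.958500, 1.017437] = 0.987969

0.9880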